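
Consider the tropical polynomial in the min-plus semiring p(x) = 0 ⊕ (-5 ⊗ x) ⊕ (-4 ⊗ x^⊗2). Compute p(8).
p(8) = 0

A tropical monomial a ⊗ x^⊗i evaluates to a + i · x. Evaluating each term at x = 8:
  Term 0 contributes 0 + 0 · 8 = 0
  Term 1 contributes -5 + 1 · 8 = 3
  Term 2 contributes -4 + 2 · 8 = 12
p(8) = ⊕ of these = min[0, 3, 12] = 0.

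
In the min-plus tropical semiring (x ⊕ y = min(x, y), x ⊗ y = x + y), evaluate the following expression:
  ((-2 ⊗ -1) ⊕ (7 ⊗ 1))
((-2 ⊗ -1) ⊕ (7 ⊗ 1)) = -3

Expand innermost to outermost. Recall ⊕ takes the minimum of its arguments and ⊗ takes their sum. Working out the expression ((-2 ⊗ -1) ⊕ (7 ⊗ 1)) gives -3.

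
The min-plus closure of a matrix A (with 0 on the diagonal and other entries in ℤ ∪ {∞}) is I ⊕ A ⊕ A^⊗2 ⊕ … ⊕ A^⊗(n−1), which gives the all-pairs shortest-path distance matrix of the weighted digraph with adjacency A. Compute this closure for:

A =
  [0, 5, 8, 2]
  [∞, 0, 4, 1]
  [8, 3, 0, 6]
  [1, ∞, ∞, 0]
Closure =
  [0, 5, 8, 2]
  [2, 0, 4, 1]
  [5, 3, 0, 4]
  [1, 6, 9, 0]

This is the Floyd-Warshall all-pairs shortest-path computation. For each intermediate vertex k = 0, 1, …, 3, update dist[i][j] ← min(dist[i][j], dist[i][k] + dist[k][j]). The final matrix gives, for each (i, j), the minimum total weight of any directed path from i to j (possibly empty when i = j).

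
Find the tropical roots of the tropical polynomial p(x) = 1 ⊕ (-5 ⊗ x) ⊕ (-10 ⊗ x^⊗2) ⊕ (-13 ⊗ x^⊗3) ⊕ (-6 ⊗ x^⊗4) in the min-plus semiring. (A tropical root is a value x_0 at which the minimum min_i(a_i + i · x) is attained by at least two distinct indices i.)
Roots: {-7, 3, 5, 6}

Each tropical root is a break point of the lower envelope of the lines y = a_i + i · x (there are 5 lines, with slopes 0, 1, ..., 4). Only the lines that attain the minimum somewhere contribute to roots; other lines are dominated. Here the surviving (envelope) indices are i = 4, i = 3, i = 2, i = 1, i = 0.
Intersections between consecutive envelope lines give the roots: for adjacent envelope indices i < j the intersection is x = (a_i − a_j) / (j − i). Reading off the sorted break points: {-7, 3, 5, 6}.
Verification: at each break x_0, at least two indices attain the minimum of min_i(a_i + i · x_0).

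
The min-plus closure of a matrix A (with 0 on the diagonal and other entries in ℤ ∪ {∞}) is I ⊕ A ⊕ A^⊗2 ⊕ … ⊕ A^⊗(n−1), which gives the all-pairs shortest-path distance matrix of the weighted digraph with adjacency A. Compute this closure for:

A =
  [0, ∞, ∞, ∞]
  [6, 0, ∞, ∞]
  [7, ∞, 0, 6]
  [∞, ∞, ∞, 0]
Closure =
  [0, ∞, ∞, ∞]
  [6, 0, ∞, ∞]
  [7, ∞, 0, 6]
  [∞, ∞, ∞, 0]

This is the Floyd-Warshall all-pairs shortest-path computation. For each intermediate vertex k = 0, 1, …, 3, update dist[i][j] ← min(dist[i][j], dist[i][k] + dist[k][j]). The final matrix gives, for each (i, j), the minimum total weight of any directed path from i to j (possibly empty when i = j).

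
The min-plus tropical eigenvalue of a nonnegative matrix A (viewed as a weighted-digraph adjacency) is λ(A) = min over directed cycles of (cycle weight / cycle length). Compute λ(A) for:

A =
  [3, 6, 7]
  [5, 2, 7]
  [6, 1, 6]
λ(A) = 2

Enumerate directed cycles and compute their means (weight / length). Sample:
  cycle 0 → 0: weight = 3, length = 1, mean = 3/1 ≈ 3.000
  cycle 1 → 1: weight = 2, length = 1, mean = 2/1 ≈ 2.000
  cycle 2 → 2: weight = 6, length = 1, mean = 6/1 ≈ 6.000
  cycle 0 → 1 → 0: weight = 11, length = 2, mean = 11/2 ≈ 5.500
  cycle 0 → 2 → 0: weight = 13, length = 2, mean = 13/2 ≈ 6.500
  cycle 1 → 0 → 1: weight = 11, length = 2, mean = 11/2 ≈ 5.500
Minimum mean = 2.000, attained e.g. along the cycle 1 → 1 with weight 2 and length 1. So λ(A) = 2/1 = 2.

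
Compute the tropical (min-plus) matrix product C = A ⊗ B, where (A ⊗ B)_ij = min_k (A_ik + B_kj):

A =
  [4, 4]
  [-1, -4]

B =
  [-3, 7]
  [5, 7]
A ⊗ B =
  [1, 11]
  [-4, 3]

Apply the min-plus product entry-by-entry:
  C[0][0] = min over k of (A[0][0] + B[0][0] = 4 + -3 = 1, A[0][1] + B[1][0] = 4 + 5 = 9) = 1 (attained at k = 0)
  C[0][1] = min over k of (A[0][0] + B[0][1] = 4 + 7 = 11, A[0][1] + B[1][1] = 4 + 7 = 11) = 11 (attained at k = 0)
  C[1][0] = min over k of (A[1][0] + B[0][0] = -1 + -3 = -4, A[1][1] + B[1][0] = -4 + 5 = 1) = -4 (attained at k = 0)
  C[1][1] = min over k of (A[1][0] + B[0][1] = -1 + 7 = 6, A[1][1] + B[1][1] = -4 + 7 = 3) = 3 (attained at k = 1)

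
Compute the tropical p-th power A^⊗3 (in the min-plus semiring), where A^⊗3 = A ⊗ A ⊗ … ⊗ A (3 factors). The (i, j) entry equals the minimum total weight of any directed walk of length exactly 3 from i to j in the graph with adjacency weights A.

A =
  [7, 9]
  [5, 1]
A^⊗3 =
  [15, 11]
  [7, 3]

Each entry (A^⊗3)_ij equals the minimum over all length-3 walks i = v_0 → v_1 → … → v_3 = j of Σ_t A[v_t][v_{t+1}]. For example, for (i, j) = (0, 1) we minimise over 4 possible intermediate vertex sequences; the minimum is 11, attained along the walk 0 → 1 → 1 → 1.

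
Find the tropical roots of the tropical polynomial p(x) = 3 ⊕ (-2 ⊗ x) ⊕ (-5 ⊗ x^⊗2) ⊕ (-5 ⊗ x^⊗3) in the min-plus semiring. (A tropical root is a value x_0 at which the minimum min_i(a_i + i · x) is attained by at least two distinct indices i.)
Roots: {0, 3, 5}

Each tropical root is a break point of the lower envelope of the lines y = a_i + i · x (there are 4 lines, with slopes 0, 1, ..., 3). Only the lines that attain the minimum somewhere contribute to roots; other lines are dominated. Here the surviving (envelope) indices are i = 3, i = 2, i = 1, i = 0.
Intersections between consecutive envelope lines give the roots: for adjacent envelope indices i < j the intersection is x = (a_i − a_j) / (j − i). Reading off the sorted break points: {0, 3, 5}.
Verification: at each break x_0, at least two indices attain the minimum of min_i(a_i + i · x_0).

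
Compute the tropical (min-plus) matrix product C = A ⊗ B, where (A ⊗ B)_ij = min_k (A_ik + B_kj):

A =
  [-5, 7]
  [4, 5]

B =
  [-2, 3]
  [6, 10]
A ⊗ B =
  [-7, -2]
  [2, 7]

Apply the min-plus product entry-by-entry:
  C[0][0] = min over k of (A[0][0] + B[0][0] = -5 + -2 = -7, A[0][1] + B[1][0] = 7 + 6 = 13) = -7 (attained at k = 0)
  C[0][1] = min over k of (A[0][0] + B[0][1] = -5 + 3 = -2, A[0][1] + B[1][1] = 7 + 10 = 17) = -2 (attained at k = 0)
  C[1][0] = min over k of (A[1][0] + B[0][0] = 4 + -2 = 2, A[1][1] + B[1][0] = 5 + 6 = 11) = 2 (attained at k = 0)
  C[1][1] = min over k of (A[1][0] + B[0][1] = 4 + 3 = 7, A[1][1] + B[1][1] = 5 + 10 = 15) = 7 (attained at k = 0)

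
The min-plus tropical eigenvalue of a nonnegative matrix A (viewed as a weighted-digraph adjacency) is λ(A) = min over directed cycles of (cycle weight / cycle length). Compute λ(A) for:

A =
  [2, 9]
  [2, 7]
λ(A) = 2

Enumerate directed cycles and compute their means (weight / length). Sample:
  cycle 0 → 0: weight = 2, length = 1, mean = 2/1 ≈ 2.000
  cycle 1 → 1: weight = 7, length = 1, mean = 7/1 ≈ 7.000
  cycle 0 → 1 → 0: weight = 11, length = 2, mean = 11/2 ≈ 5.500
  cycle 1 → 0 → 1: weight = 11, length = 2, mean = 11/2 ≈ 5.500
Minimum mean = 2.000, attained e.g. along the cycle 0 → 0 with weight 2 and length 1. So λ(A) = 2/1 = 2.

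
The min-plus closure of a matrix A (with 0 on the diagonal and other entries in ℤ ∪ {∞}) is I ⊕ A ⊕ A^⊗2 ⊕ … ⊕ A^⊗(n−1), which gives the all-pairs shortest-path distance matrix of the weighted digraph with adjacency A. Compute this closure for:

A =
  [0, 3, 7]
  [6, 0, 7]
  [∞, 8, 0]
Closure =
  [0, 3, 7]
  [6, 0, 7]
  [14, 8, 0]

This is the Floyd-Warshall all-pairs shortest-path computation. For each intermediate vertex k = 0, 1, …, 2, update dist[i][j] ← min(dist[i][j], dist[i][k] + dist[k][j]). The final matrix gives, for each (i, j), the minimum total weight of any directed path from i to j (possibly empty when i = j).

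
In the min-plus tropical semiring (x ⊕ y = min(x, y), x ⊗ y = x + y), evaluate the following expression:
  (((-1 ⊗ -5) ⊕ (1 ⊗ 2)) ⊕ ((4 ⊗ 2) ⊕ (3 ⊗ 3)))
(((-1 ⊗ -5) ⊕ (1 ⊗ 2)) ⊕ ((4 ⊗ 2) ⊕ (3 ⊗ 3))) = -6

Expand innermost to outermost. Recall ⊕ takes the minimum of its arguments and ⊗ takes their sum. Working out the expression (((-1 ⊗ -5) ⊕ (1 ⊗ 2)) ⊕ ((4 ⊗ 2) ⊕ (3 ⊗ 3))) gives -6.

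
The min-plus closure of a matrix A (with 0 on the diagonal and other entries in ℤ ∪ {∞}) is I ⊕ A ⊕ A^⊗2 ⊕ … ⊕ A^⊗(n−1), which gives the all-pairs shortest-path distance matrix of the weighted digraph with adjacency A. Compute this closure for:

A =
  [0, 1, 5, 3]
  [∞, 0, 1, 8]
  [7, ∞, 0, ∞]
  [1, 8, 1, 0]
Closure =
  [0, 1, 2, 3]
  [8, 0, 1, 8]
  [7, 8, 0, 10]
  [1, 2, 1, 0]

This is the Floyd-Warshall all-pairs shortest-path computation. For each intermediate vertex k = 0, 1, …, 3, update dist[i][j] ← min(dist[i][j], dist[i][k] + dist[k][j]). The final matrix gives, for each (i, j), the minimum total weight of any directed path from i to j (possibly empty when i = j).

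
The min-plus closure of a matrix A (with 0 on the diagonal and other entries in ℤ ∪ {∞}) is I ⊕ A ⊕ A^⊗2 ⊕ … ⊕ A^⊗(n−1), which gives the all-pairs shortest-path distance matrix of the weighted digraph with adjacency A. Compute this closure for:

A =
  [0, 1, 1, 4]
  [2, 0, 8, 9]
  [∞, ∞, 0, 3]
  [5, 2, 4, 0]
Closure =
  [0, 1, 1, 4]
  [2, 0, 3, 6]
  [7, 5, 0, 3]
  [4, 2, 4, 0]

This is the Floyd-Warshall all-pairs shortest-path computation. For each intermediate vertex k = 0, 1, …, 3, update dist[i][j] ← min(dist[i][j], dist[i][k] + dist[k][j]). The final matrix gives, for each (i, j), the minimum total weight of any directed path from i to j (possibly empty when i = j).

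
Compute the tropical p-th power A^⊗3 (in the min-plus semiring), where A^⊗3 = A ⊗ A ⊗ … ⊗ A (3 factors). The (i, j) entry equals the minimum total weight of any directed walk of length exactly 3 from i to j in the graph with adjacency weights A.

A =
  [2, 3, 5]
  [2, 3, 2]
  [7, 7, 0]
A^⊗3 =
  [6, 7, 5]
  [6, 7, 2]
  [7, 7, 0]

Each entry (A^⊗3)_ij equals the minimum over all length-3 walks i = v_0 → v_1 → … → v_3 = j of Σ_t A[v_t][v_{t+1}]. For example, for (i, j) = (0, 2) we minimise over 9 possible intermediate vertex sequences; the minimum is 5, attained along the walk 0 → 1 → 2 → 2.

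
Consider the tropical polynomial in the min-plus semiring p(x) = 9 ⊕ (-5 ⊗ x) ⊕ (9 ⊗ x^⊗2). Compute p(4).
p(4) = -1

A tropical monomial a ⊗ x^⊗i evaluates to a + i · x. Evaluating each term at x = 4:
  Term 0 contributes 9 + 0 · 4 = 9
  Term 1 contributes -5 + 1 · 4 = -1
  Term 2 contributes 9 + 2 · 4 = 17
p(4) = ⊕ of these = min[9, -1, 17] = -1.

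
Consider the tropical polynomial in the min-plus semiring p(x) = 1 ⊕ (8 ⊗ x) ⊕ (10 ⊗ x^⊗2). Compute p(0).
p(0) = 1

A tropical monomial a ⊗ x^⊗i evaluates to a + i · x. Evaluating each term at x = 0:
  Term 0 contributes 1 + 0 · 0 = 1
  Term 1 contributes 8 + 1 · 0 = 8
  Term 2 contributes 10 + 2 · 0 = 10
p(0) = ⊕ of these = min[1, 8, 10] = 1.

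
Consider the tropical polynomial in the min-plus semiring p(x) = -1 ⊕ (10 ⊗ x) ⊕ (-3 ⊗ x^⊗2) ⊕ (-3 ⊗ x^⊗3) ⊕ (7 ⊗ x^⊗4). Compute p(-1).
p(-1) = -6

A tropical monomial a ⊗ x^⊗i evaluates to a + i · x. Evaluating each term at x = -1:
  Term 0 contributes -1 + 0 · -1 = -1
  Term 1 contributes 10 + 1 · -1 = 9
  Term 2 contributes -3 + 2 · -1 = -5
  Term 3 contributes -3 + 3 · -1 = -6
  Term 4 contributes 7 + 4 · -1 = 3
p(-1) = ⊕ of these = min[-1, 9, -5, -6, 3] = -6.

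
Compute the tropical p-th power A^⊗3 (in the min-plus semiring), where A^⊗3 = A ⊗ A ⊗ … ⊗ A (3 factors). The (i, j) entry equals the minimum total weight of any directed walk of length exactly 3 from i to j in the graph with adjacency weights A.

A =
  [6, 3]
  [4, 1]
A^⊗3 =
  [8, 5]
  [6, 3]

Each entry (A^⊗3)_ij equals the minimum over all length-3 walks i = v_0 → v_1 → … → v_3 = j of Σ_t A[v_t][v_{t+1}]. For example, for (i, j) = (0, 1) we minimise over 4 possible intermediate vertex sequences; the minimum is 5, attained along the walk 0 → 1 → 1 → 1.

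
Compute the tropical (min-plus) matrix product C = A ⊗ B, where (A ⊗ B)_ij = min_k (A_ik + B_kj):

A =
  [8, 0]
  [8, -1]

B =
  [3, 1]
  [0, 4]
A ⊗ B =
  [0, 4]
  [-1, 3]

Apply the min-plus product entry-by-entry:
  C[0][0] = min over k of (A[0][0] + B[0][0] = 8 + 3 = 11, A[0][1] + B[1][0] = 0 + 0 = 0) = 0 (attained at k = 1)
  C[0][1] = min over k of (A[0][0] + B[0][1] = 8 + 1 = 9, A[0][1] + B[1][1] = 0 + 4 = 4) = 4 (attained at k = 1)
  C[1][0] = min over k of (A[1][0] + B[0][0] = 8 + 3 = 11, A[1][1] + B[1][0] = -1 + 0 = -1) = -1 (attained at k = 1)
  C[1][1] = min over k of (A[1][0] + B[0][1] = 8 + 1 = 9, A[1][1] + B[1][1] = -1 + 4 = 3) = 3 (attained at k = 1)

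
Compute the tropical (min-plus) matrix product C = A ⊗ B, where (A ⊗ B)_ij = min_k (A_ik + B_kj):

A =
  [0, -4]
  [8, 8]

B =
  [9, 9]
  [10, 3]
A ⊗ B =
  [6, -1]
  [17, 11]

Apply the min-plus product entry-by-entry:
  C[0][0] = min over k of (A[0][0] + B[0][0] = 0 + 9 = 9, A[0][1] + B[1][0] = -4 + 10 = 6) = 6 (attained at k = 1)
  C[0][1] = min over k of (A[0][0] + B[0][1] = 0 + 9 = 9, A[0][1] + B[1][1] = -4 + 3 = -1) = -1 (attained at k = 1)
  C[1][0] = min over k of (A[1][0] + B[0][0] = 8 + 9 = 17, A[1][1] + B[1][0] = 8 + 10 = 18) = 17 (attained at k = 0)
  C[1][1] = min over k of (A[1][0] + B[0][1] = 8 + 9 = 17, A[1][1] + B[1][1] = 8 + 3 = 11) = 11 (attained at k = 1)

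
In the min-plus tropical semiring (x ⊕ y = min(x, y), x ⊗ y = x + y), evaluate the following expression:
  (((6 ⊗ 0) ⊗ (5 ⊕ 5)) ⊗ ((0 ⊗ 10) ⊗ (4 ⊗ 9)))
(((6 ⊗ 0) ⊗ (5 ⊕ 5)) ⊗ ((0 ⊗ 10) ⊗ (4 ⊗ 9))) = 34

Expand innermost to outermost. Recall ⊕ takes the minimum of its arguments and ⊗ takes their sum. Working out the expression (((6 ⊗ 0) ⊗ (5 ⊕ 5)) ⊗ ((0 ⊗ 10) ⊗ (4 ⊗ 9))) gives 34.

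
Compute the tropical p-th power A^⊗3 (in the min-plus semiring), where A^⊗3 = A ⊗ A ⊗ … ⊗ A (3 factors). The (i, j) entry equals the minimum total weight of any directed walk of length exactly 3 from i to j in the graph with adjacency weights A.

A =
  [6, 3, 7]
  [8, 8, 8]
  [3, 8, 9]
A^⊗3 =
  [14, 13, 17]
  [17, 14, 18]
  [13, 12, 14]

Each entry (A^⊗3)_ij equals the minimum over all length-3 walks i = v_0 → v_1 → … → v_3 = j of Σ_t A[v_t][v_{t+1}]. For example, for (i, j) = (0, 2) we minimise over 9 possible intermediate vertex sequences; the minimum is 17, attained along the walk 0 → 0 → 1 → 2.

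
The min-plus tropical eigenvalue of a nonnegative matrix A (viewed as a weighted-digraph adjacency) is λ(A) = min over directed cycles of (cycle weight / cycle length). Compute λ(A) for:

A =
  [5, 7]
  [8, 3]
λ(A) = 3

Enumerate directed cycles and compute their means (weight / length). Sample:
  cycle 0 → 0: weight = 5, length = 1, mean = 5/1 ≈ 5.000
  cycle 1 → 1: weight = 3, length = 1, mean = 3/1 ≈ 3.000
  cycle 0 → 1 → 0: weight = 15, length = 2, mean = 15/2 ≈ 7.500
  cycle 1 → 0 → 1: weight = 15, length = 2, mean = 15/2 ≈ 7.500
Minimum mean = 3.000, attained e.g. along the cycle 1 → 1 with weight 3 and length 1. So λ(A) = 3/1 = 3.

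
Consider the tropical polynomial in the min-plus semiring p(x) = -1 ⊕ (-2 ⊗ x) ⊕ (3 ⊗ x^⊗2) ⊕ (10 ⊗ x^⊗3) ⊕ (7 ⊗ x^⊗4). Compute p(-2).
p(-2) = -4

A tropical monomial a ⊗ x^⊗i evaluates to a + i · x. Evaluating each term at x = -2:
  Term 0 contributes -1 + 0 · -2 = -1
  Term 1 contributes -2 + 1 · -2 = -4
  Term 2 contributes 3 + 2 · -2 = -1
  Term 3 contributes 10 + 3 · -2 = 4
  Term 4 contributes 7 + 4 · -2 = -1
p(-2) = ⊕ of these = min[-1, -4, -1, 4, -1] = -4.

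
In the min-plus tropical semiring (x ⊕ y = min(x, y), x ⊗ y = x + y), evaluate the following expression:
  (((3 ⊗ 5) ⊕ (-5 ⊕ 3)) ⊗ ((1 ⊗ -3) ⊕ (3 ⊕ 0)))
(((3 ⊗ 5) ⊕ (-5 ⊕ 3)) ⊗ ((1 ⊗ -3) ⊕ (3 ⊕ 0))) = -7

Expand innermost to outermost. Recall ⊕ takes the minimum of its arguments and ⊗ takes their sum. Working out the expression (((3 ⊗ 5) ⊕ (-5 ⊕ 3)) ⊗ ((1 ⊗ -3) ⊕ (3 ⊕ 0))) gives -7.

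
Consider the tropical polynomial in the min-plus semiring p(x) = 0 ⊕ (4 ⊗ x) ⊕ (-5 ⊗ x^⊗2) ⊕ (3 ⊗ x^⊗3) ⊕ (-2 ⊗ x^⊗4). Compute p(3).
p(3) = 0

A tropical monomial a ⊗ x^⊗i evaluates to a + i · x. Evaluating each term at x = 3:
  Term 0 contributes 0 + 0 · 3 = 0
  Term 1 contributes 4 + 1 · 3 = 7
  Term 2 contributes -5 + 2 · 3 = 1
  Term 3 contributes 3 + 3 · 3 = 12
  Term 4 contributes -2 + 4 · 3 = 10
p(3) = ⊕ of these = min[0, 7, 1, 12, 10] = 0.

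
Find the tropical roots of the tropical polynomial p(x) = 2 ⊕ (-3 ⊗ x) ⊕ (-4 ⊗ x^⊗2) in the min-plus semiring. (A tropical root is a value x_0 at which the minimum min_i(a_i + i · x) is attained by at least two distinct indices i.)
Roots: {1, 5}

Each tropical root is a break point of the lower envelope of the lines y = a_i + i · x (there are 3 lines, with slopes 0, 1, ..., 2). Only the lines that attain the minimum somewhere contribute to roots; other lines are dominated. Here the surviving (envelope) indices are i = 2, i = 1, i = 0.
Intersections between consecutive envelope lines give the roots: for adjacent envelope indices i < j the intersection is x = (a_i − a_j) / (j − i). Reading off the sorted break points: {1, 5}.
Verification: at each break x_0, at least two indices attain the minimum of min_i(a_i + i · x_0).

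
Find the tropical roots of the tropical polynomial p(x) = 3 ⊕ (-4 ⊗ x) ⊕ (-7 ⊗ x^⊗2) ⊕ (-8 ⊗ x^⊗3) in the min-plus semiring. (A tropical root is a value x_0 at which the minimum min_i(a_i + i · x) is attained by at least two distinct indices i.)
Roots: {1, 3, 7}

Each tropical root is a break point of the lower envelope of the lines y = a_i + i · x (there are 4 lines, with slopes 0, 1, ..., 3). Only the lines that attain the minimum somewhere contribute to roots; other lines are dominated. Here the surviving (envelope) indices are i = 3, i = 2, i = 1, i = 0.
Intersections between consecutive envelope lines give the roots: for adjacent envelope indices i < j the intersection is x = (a_i − a_j) / (j − i). Reading off the sorted break points: {1, 3, 7}.
Verification: at each break x_0, at least two indices attain the minimum of min_i(a_i + i · x_0).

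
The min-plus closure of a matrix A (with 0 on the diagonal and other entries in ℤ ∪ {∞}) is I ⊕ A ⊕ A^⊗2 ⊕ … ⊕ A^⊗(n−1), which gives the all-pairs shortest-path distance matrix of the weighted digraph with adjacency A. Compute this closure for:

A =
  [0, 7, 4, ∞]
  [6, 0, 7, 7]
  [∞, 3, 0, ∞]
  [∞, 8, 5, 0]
Closure =
  [0, 7, 4, 14]
  [6, 0, 7, 7]
  [9, 3, 0, 10]
  [14, 8, 5, 0]

This is the Floyd-Warshall all-pairs shortest-path computation. For each intermediate vertex k = 0, 1, …, 3, update dist[i][j] ← min(dist[i][j], dist[i][k] + dist[k][j]). The final matrix gives, for each (i, j), the minimum total weight of any directed path from i to j (possibly empty when i = j).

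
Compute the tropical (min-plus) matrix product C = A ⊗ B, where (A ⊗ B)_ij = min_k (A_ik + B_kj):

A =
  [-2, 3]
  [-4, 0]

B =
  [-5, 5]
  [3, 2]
A ⊗ B =
  [-7, 3]
  [-9, 1]

Apply the min-plus product entry-by-entry:
  C[0][0] = min over k of (A[0][0] + B[0][0] = -2 + -5 = -7, A[0][1] + B[1][0] = 3 + 3 = 6) = -7 (attained at k = 0)
  C[0][1] = min over k of (A[0][0] + B[0][1] = -2 + 5 = 3, A[0][1] + B[1][1] = 3 + 2 = 5) = 3 (attained at k = 0)
  C[1][0] = min over k of (A[1][0] + B[0][0] = -4 + -5 = -9, A[1][1] + B[1][0] = 0 + 3 = 3) = -9 (attained at k = 0)
  C[1][1] = min over k of (A[1][0] + B[0][1] = -4 + 5 = 1, A[1][1] + B[1][1] = 0 + 2 = 2) = 1 (attained at k = 0)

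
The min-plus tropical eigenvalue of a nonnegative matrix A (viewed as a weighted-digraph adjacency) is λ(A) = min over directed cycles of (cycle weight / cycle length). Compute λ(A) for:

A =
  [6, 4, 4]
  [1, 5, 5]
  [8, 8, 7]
λ(A) = 5/2

Enumerate directed cycles and compute their means (weight / length). Sample:
  cycle 0 → 0: weight = 6, length = 1, mean = 6/1 ≈ 6.000
  cycle 1 → 1: weight = 5, length = 1, mean = 5/1 ≈ 5.000
  cycle 2 → 2: weight = 7, length = 1, mean = 7/1 ≈ 7.000
  cycle 0 → 1 → 0: weight = 5, length = 2, mean = 5/2 ≈ 2.500
  cycle 0 → 2 → 0: weight = 12, length = 2, mean = 12/2 ≈ 6.000
  cycle 1 → 0 → 1: weight = 5, length = 2, mean = 5/2 ≈ 2.500
Minimum mean = 2.500, attained e.g. along the cycle 0 → 1 → 0 with weight 5 and length 2. So λ(A) = 5/2 = 5/2.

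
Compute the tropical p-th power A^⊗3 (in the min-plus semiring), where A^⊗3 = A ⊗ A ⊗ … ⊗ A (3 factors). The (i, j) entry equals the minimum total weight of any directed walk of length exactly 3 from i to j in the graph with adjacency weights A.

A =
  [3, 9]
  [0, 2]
A^⊗3 =
  [9, 13]
  [4, 6]

Each entry (A^⊗3)_ij equals the minimum over all length-3 walks i = v_0 → v_1 → … → v_3 = j of Σ_t A[v_t][v_{t+1}]. For example, for (i, j) = (0, 1) we minimise over 4 possible intermediate vertex sequences; the minimum is 13, attained along the walk 0 → 1 → 1 → 1.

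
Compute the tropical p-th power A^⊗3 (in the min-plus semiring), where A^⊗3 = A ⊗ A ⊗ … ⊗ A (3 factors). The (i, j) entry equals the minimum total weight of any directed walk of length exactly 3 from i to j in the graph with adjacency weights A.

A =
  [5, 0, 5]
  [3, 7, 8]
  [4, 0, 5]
A^⊗3 =
  [8, 3, 8]
  [6, 8, 11]
  [7, 3, 8]

Each entry (A^⊗3)_ij equals the minimum over all length-3 walks i = v_0 → v_1 → … → v_3 = j of Σ_t A[v_t][v_{t+1}]. For example, for (i, j) = (0, 2) we minimise over 9 possible intermediate vertex sequences; the minimum is 8, attained along the walk 0 → 1 → 0 → 2.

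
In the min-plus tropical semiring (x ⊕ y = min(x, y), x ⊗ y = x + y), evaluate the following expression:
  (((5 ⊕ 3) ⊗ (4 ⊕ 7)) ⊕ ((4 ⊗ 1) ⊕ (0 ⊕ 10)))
(((5 ⊕ 3) ⊗ (4 ⊕ 7)) ⊕ ((4 ⊗ 1) ⊕ (0 ⊕ 10))) = 0

Expand innermost to outermost. Recall ⊕ takes the minimum of its arguments and ⊗ takes their sum. Working out the expression (((5 ⊕ 3) ⊗ (4 ⊕ 7)) ⊕ ((4 ⊗ 1) ⊕ (0 ⊕ 10))) gives 0.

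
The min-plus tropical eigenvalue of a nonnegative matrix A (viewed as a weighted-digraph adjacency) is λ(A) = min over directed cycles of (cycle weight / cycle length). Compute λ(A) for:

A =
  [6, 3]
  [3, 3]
λ(A) = 3

Enumerate directed cycles and compute their means (weight / length). Sample:
  cycle 0 → 0: weight = 6, length = 1, mean = 6/1 ≈ 6.000
  cycle 1 → 1: weight = 3, length = 1, mean = 3/1 ≈ 3.000
  cycle 0 → 1 → 0: weight = 6, length = 2, mean = 6/2 ≈ 3.000
  cycle 1 → 0 → 1: weight = 6, length = 2, mean = 6/2 ≈ 3.000
Minimum mean = 3.000, attained e.g. along the cycle 1 → 1 with weight 3 and length 1. So λ(A) = 3/1 = 3.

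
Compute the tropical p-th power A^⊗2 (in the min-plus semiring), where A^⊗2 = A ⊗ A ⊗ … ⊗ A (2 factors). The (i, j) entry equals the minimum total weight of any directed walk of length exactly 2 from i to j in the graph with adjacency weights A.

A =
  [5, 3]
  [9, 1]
A^⊗2 =
  [10, 4]
  [10, 2]

Each entry (A^⊗2)_ij equals the minimum over all length-2 walks i = v_0 → v_1 → … → v_2 = j of Σ_t A[v_t][v_{t+1}]. For example, for (i, j) = (0, 1) we minimise over 2 possible intermediate vertex sequences; the minimum is 4, attained along the walk 0 → 1 → 1.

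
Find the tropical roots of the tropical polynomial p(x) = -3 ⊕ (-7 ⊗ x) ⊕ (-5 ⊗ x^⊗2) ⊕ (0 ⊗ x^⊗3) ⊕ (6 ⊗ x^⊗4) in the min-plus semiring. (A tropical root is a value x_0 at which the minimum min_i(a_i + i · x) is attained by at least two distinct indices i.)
Roots: {-6, -5, -2, 4}

Each tropical root is a break point of the lower envelope of the lines y = a_i + i · x (there are 5 lines, with slopes 0, 1, ..., 4). Only the lines that attain the minimum somewhere contribute to roots; other lines are dominated. Here the surviving (envelope) indices are i = 4, i = 3, i = 2, i = 1, i = 0.
Intersections between consecutive envelope lines give the roots: for adjacent envelope indices i < j the intersection is x = (a_i − a_j) / (j − i). Reading off the sorted break points: {-6, -5, -2, 4}.
Verification: at each break x_0, at least two indices attain the minimum of min_i(a_i + i · x_0).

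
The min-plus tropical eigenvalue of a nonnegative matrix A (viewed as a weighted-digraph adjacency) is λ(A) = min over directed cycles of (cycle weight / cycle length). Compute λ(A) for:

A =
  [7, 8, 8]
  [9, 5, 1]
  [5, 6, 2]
λ(A) = 2

Enumerate directed cycles and compute their means (weight / length). Sample:
  cycle 0 → 0: weight = 7, length = 1, mean = 7/1 ≈ 7.000
  cycle 1 → 1: weight = 5, length = 1, mean = 5/1 ≈ 5.000
  cycle 2 → 2: weight = 2, length = 1, mean = 2/1 ≈ 2.000
  cycle 0 → 1 → 0: weight = 17, length = 2, mean = 17/2 ≈ 8.500
  cycle 0 → 2 → 0: weight = 13, length = 2, mean = 13/2 ≈ 6.500
  cycle 1 → 0 → 1: weight = 17, length = 2, mean = 17/2 ≈ 8.500
Minimum mean = 2.000, attained e.g. along the cycle 2 → 2 with weight 2 and length 1. So λ(A) = 2/1 = 2.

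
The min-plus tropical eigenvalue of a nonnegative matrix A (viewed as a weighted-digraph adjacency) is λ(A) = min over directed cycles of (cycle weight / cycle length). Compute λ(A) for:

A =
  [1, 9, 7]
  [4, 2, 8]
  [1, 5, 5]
λ(A) = 1

Enumerate directed cycles and compute their means (weight / length). Sample:
  cycle 0 → 0: weight = 1, length = 1, mean = 1/1 ≈ 1.000
  cycle 1 → 1: weight = 2, length = 1, mean = 2/1 ≈ 2.000
  cycle 2 → 2: weight = 5, length = 1, mean = 5/1 ≈ 5.000
  cycle 0 → 1 → 0: weight = 13, length = 2, mean = 13/2 ≈ 6.500
  cycle 0 → 2 → 0: weight = 8, length = 2, mean = 8/2 ≈ 4.000
  cycle 1 → 0 → 1: weight = 13, length = 2, mean = 13/2 ≈ 6.500
Minimum mean = 1.000, attained e.g. along the cycle 0 → 0 with weight 1 and length 1. So λ(A) = 1/1 = 1.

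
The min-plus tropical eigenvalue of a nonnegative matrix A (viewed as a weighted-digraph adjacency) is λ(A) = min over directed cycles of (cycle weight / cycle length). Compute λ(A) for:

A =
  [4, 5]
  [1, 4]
λ(A) = 3

Enumerate directed cycles and compute their means (weight / length). Sample:
  cycle 0 → 0: weight = 4, length = 1, mean = 4/1 ≈ 4.000
  cycle 1 → 1: weight = 4, length = 1, mean = 4/1 ≈ 4.000
  cycle 0 → 1 → 0: weight = 6, length = 2, mean = 6/2 ≈ 3.000
  cycle 1 → 0 → 1: weight = 6, length = 2, mean = 6/2 ≈ 3.000
Minimum mean = 3.000, attained e.g. along the cycle 0 → 1 → 0 with weight 6 and length 2. So λ(A) = 6/2 = 3.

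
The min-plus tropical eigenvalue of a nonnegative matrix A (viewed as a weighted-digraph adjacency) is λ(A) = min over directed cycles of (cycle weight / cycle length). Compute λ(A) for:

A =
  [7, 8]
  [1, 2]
λ(A) = 2

Enumerate directed cycles and compute their means (weight / length). Sample:
  cycle 0 → 0: weight = 7, length = 1, mean = 7/1 ≈ 7.000
  cycle 1 → 1: weight = 2, length = 1, mean = 2/1 ≈ 2.000
  cycle 0 → 1 → 0: weight = 9, length = 2, mean = 9/2 ≈ 4.500
  cycle 1 → 0 → 1: weight = 9, length = 2, mean = 9/2 ≈ 4.500
Minimum mean = 2.000, attained e.g. along the cycle 1 → 1 with weight 2 and length 1. So λ(A) = 2/1 = 2.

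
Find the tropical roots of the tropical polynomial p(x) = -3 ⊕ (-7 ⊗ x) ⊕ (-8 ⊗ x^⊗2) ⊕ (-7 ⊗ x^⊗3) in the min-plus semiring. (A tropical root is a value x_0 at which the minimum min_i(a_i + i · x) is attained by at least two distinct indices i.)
Roots: {-1, 1, 4}

Each tropical root is a break point of the lower envelope of the lines y = a_i + i · x (there are 4 lines, with slopes 0, 1, ..., 3). Only the lines that attain the minimum somewhere contribute to roots; other lines are dominated. Here the surviving (envelope) indices are i = 3, i = 2, i = 1, i = 0.
Intersections between consecutive envelope lines give the roots: for adjacent envelope indices i < j the intersection is x = (a_i − a_j) / (j − i). Reading off the sorted break points: {-1, 1, 4}.
Verification: at each break x_0, at least two indices attain the minimum of min_i(a_i + i · x_0).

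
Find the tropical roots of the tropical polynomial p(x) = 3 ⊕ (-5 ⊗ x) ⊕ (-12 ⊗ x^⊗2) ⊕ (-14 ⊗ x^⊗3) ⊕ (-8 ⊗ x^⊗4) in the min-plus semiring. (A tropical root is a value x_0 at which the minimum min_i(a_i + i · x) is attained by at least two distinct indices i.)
Roots: {-6, 2, 7, 8}

Each tropical root is a break point of the lower envelope of the lines y = a_i + i · x (there are 5 lines, with slopes 0, 1, ..., 4). Only the lines that attain the minimum somewhere contribute to roots; other lines are dominated. Here the surviving (envelope) indices are i = 4, i = 3, i = 2, i = 1, i = 0.
Intersections between consecutive envelope lines give the roots: for adjacent envelope indices i < j the intersection is x = (a_i − a_j) / (j − i). Reading off the sorted break points: {-6, 2, 7, 8}.
Verification: at each break x_0, at least two indices attain the minimum of min_i(a_i + i · x_0).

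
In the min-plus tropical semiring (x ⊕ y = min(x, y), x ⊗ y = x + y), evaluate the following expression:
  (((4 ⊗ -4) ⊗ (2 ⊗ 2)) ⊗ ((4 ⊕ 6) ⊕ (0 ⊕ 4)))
(((4 ⊗ -4) ⊗ (2 ⊗ 2)) ⊗ ((4 ⊕ 6) ⊕ (0 ⊕ 4))) = 4

Expand innermost to outermost. Recall ⊕ takes the minimum of its arguments and ⊗ takes their sum. Working out the expression (((4 ⊗ -4) ⊗ (2 ⊗ 2)) ⊗ ((4 ⊕ 6) ⊕ (0 ⊕ 4))) gives 4.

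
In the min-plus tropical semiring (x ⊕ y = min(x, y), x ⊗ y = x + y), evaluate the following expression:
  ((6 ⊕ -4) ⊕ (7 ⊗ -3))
((6 ⊕ -4) ⊕ (7 ⊗ -3)) = -4

Expand innermost to outermost. Recall ⊕ takes the minimum of its arguments and ⊗ takes their sum. Working out the expression ((6 ⊕ -4) ⊕ (7 ⊗ -3)) gives -4.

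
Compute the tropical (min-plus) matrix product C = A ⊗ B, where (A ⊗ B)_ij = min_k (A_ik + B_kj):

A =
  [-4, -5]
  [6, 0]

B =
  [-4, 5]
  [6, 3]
A ⊗ B =
  [-8, -2]
  [2, 3]

Apply the min-plus product entry-by-entry:
  C[0][0] = min over k of (A[0][0] + B[0][0] = -4 + -4 = -8, A[0][1] + B[1][0] = -5 + 6 = 1) = -8 (attained at k = 0)
  C[0][1] = min over k of (A[0][0] + B[0][1] = -4 + 5 = 1, A[0][1] + B[1][1] = -5 + 3 = -2) = -2 (attained at k = 1)
  C[1][0] = min over k of (A[1][0] + B[0][0] = 6 + -4 = 2, A[1][1] + B[1][0] = 0 + 6 = 6) = 2 (attained at k = 0)
  C[1][1] = min over k of (A[1][0] + B[0][1] = 6 + 5 = 11, A[1][1] + B[1][1] = 0 + 3 = 3) = 3 (attained at k = 1)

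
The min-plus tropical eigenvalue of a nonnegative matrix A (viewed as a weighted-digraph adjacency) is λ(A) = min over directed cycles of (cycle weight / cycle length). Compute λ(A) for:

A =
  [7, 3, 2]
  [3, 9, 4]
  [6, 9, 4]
λ(A) = 3

Enumerate directed cycles and compute their means (weight / length). Sample:
  cycle 0 → 0: weight = 7, length = 1, mean = 7/1 ≈ 7.000
  cycle 1 → 1: weight = 9, length = 1, mean = 9/1 ≈ 9.000
  cycle 2 → 2: weight = 4, length = 1, mean = 4/1 ≈ 4.000
  cycle 0 → 1 → 0: weight = 6, length = 2, mean = 6/2 ≈ 3.000
  cycle 0 → 2 → 0: weight = 8, length = 2, mean = 8/2 ≈ 4.000
  cycle 1 → 0 → 1: weight = 6, length = 2, mean = 6/2 ≈ 3.000
Minimum mean = 3.000, attained e.g. along the cycle 0 → 1 → 0 with weight 6 and length 2. So λ(A) = 6/2 = 3.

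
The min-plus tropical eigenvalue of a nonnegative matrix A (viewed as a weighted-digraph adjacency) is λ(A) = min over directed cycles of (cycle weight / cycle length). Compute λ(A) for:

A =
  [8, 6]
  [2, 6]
λ(A) = 4

Enumerate directed cycles and compute their means (weight / length). Sample:
  cycle 0 → 0: weight = 8, length = 1, mean = 8/1 ≈ 8.000
  cycle 1 → 1: weight = 6, length = 1, mean = 6/1 ≈ 6.000
  cycle 0 → 1 → 0: weight = 8, length = 2, mean = 8/2 ≈ 4.000
  cycle 1 → 0 → 1: weight = 8, length = 2, mean = 8/2 ≈ 4.000
Minimum mean = 4.000, attained e.g. along the cycle 0 → 1 → 0 with weight 8 and length 2. So λ(A) = 8/2 = 4.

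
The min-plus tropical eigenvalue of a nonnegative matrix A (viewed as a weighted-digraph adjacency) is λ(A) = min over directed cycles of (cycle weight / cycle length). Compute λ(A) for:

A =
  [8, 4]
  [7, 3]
λ(A) = 3

Enumerate directed cycles and compute their means (weight / length). Sample:
  cycle 0 → 0: weight = 8, length = 1, mean = 8/1 ≈ 8.000
  cycle 1 → 1: weight = 3, length = 1, mean = 3/1 ≈ 3.000
  cycle 0 → 1 → 0: weight = 11, length = 2, mean = 11/2 ≈ 5.500
  cycle 1 → 0 → 1: weight = 11, length = 2, mean = 11/2 ≈ 5.500
Minimum mean = 3.000, attained e.g. along the cycle 1 → 1 with weight 3 and length 1. So λ(A) = 3/1 = 3.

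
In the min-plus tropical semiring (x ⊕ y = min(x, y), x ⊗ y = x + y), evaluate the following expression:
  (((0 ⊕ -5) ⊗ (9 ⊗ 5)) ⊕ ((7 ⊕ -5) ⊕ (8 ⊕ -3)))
(((0 ⊕ -5) ⊗ (9 ⊗ 5)) ⊕ ((7 ⊕ -5) ⊕ (8 ⊕ -3))) = -5

Expand innermost to outermost. Recall ⊕ takes the minimum of its arguments and ⊗ takes their sum. Working out the expression (((0 ⊕ -5) ⊗ (9 ⊗ 5)) ⊕ ((7 ⊕ -5) ⊕ (8 ⊕ -3))) gives -5.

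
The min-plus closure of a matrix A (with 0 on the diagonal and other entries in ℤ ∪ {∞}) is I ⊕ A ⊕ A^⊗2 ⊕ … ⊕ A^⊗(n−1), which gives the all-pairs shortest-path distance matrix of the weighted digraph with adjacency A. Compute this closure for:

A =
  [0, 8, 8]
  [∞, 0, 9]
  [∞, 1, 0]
Closure =
  [0, 8, 8]
  [∞, 0, 9]
  [∞, 1, 0]

This is the Floyd-Warshall all-pairs shortest-path computation. For each intermediate vertex k = 0, 1, …, 2, update dist[i][j] ← min(dist[i][j], dist[i][k] + dist[k][j]). The final matrix gives, for each (i, j), the minimum total weight of any directed path from i to j (possibly empty when i = j).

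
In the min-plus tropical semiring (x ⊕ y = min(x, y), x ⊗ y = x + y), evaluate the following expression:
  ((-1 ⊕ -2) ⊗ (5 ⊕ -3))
((-1 ⊕ -2) ⊗ (5 ⊕ -3)) = -5

Expand innermost to outermost. Recall ⊕ takes the minimum of its arguments and ⊗ takes their sum. Working out the expression ((-1 ⊕ -2) ⊗ (5 ⊕ -3)) gives -5.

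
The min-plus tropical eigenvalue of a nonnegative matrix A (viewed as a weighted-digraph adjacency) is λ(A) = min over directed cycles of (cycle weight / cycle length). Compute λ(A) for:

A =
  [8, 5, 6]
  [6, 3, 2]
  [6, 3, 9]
λ(A) = 5/2

Enumerate directed cycles and compute their means (weight / length). Sample:
  cycle 0 → 0: weight = 8, length = 1, mean = 8/1 ≈ 8.000
  cycle 1 → 1: weight = 3, length = 1, mean = 3/1 ≈ 3.000
  cycle 2 → 2: weight = 9, length = 1, mean = 9/1 ≈ 9.000
  cycle 0 → 1 → 0: weight = 11, length = 2, mean = 11/2 ≈ 5.500
  cycle 0 → 2 → 0: weight = 12, length = 2, mean = 12/2 ≈ 6.000
  cycle 1 → 0 → 1: weight = 11, length = 2, mean = 11/2 ≈ 5.500
Minimum mean = 2.500, attained e.g. along the cycle 1 → 2 → 1 with weight 5 and length 2. So λ(A) = 5/2 = 5/2.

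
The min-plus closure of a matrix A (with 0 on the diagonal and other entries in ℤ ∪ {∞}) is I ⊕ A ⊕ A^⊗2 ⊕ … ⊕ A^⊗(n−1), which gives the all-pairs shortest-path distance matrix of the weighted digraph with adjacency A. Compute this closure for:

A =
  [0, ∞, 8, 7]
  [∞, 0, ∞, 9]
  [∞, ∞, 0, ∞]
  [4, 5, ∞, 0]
Closure =
  [0, 12, 8, 7]
  [13, 0, 21, 9]
  [∞, ∞, 0, ∞]
  [4, 5, 12, 0]

This is the Floyd-Warshall all-pairs shortest-path computation. For each intermediate vertex k = 0, 1, …, 3, update dist[i][j] ← min(dist[i][j], dist[i][k] + dist[k][j]). The final matrix gives, for each (i, j), the minimum total weight of any directed path from i to j (possibly empty when i = j).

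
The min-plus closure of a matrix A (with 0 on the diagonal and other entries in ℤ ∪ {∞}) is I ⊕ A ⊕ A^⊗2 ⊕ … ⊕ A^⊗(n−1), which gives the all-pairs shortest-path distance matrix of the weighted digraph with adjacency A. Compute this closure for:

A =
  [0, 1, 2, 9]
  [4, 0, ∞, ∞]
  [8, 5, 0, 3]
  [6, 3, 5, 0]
Closure =
  [0, 1, 2, 5]
  [4, 0, 6, 9]
  [8, 5, 0, 3]
  [6, 3, 5, 0]

This is the Floyd-Warshall all-pairs shortest-path computation. For each intermediate vertex k = 0, 1, …, 3, update dist[i][j] ← min(dist[i][j], dist[i][k] + dist[k][j]). The final matrix gives, for each (i, j), the minimum total weight of any directed path from i to j (possibly empty when i = j).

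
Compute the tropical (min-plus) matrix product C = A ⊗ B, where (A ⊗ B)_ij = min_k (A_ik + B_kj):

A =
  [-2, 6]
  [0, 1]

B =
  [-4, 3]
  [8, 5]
A ⊗ B =
  [-6, 1]
  [-4, 3]

Apply the min-plus product entry-by-entry:
  C[0][0] = min over k of (A[0][0] + B[0][0] = -2 + -4 = -6, A[0][1] + B[1][0] = 6 + 8 = 14) = -6 (attained at k = 0)
  C[0][1] = min over k of (A[0][0] + B[0][1] = -2 + 3 = 1, A[0][1] + B[1][1] = 6 + 5 = 11) = 1 (attained at k = 0)
  C[1][0] = min over k of (A[1][0] + B[0][0] = 0 + -4 = -4, A[1][1] + B[1][0] = 1 + 8 = 9) = -4 (attained at k = 0)
  C[1][1] = min over k of (A[1][0] + B[0][1] = 0 + 3 = 3, A[1][1] + B[1][1] = 1 + 5 = 6) = 3 (attained at k = 0)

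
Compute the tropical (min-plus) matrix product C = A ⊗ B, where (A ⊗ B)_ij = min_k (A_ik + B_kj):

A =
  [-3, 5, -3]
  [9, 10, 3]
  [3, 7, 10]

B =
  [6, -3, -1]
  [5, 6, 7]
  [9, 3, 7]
A ⊗ B =
  [3, -6, -4]
  [12, 6, 8]
  [9, 0, 2]

Apply the min-plus product entry-by-entry:
  C[0][0] = min over k of (A[0][0] + B[0][0] = -3 + 6 = 3, A[0][1] + B[1][0] = 5 + 5 = 10, A[0][2] + B[2][0] = -3 + 9 = 6) = 3 (attained at k = 0)
  C[0][1] = min over k of (A[0][0] + B[0][1] = -3 + -3 = -6, A[0][1] + B[1][1] = 5 + 6 = 11, A[0][2] + B[2][1] = -3 + 3 = 0) = -6 (attained at k = 0)
  C[0][2] = min over k of (A[0][0] + B[0][2] = -3 + -1 = -4, A[0][1] + B[1][2] = 5 + 7 = 12, A[0][2] + B[2][2] = -3 + 7 = 4) = -4 (attained at k = 0)
  C[1][0] = min over k of (A[1][0] + B[0][0] = 9 + 6 = 15, A[1][1] + B[1][0] = 10 + 5 = 15, A[1][2] + B[2][0] = 3 + 9 = 12) = 12 (attained at k = 2)
  C[1][1] = min over k of (A[1][0] + B[0][1] = 9 + -3 = 6, A[1][1] + B[1][1] = 10 + 6 = 16, A[1][2] + B[2][1] = 3 + 3 = 6) = 6 (attained at k = 0)
  C[1][2] = min over k of (A[1][0] + B[0][2] = 9 + -1 = 8, A[1][1] + B[1][2] = 10 + 7 = 17, A[1][2] + B[2][2] = 3 + 7 = 10) = 8 (attained at k = 0)
  C[2][0] = min over k of (A[2][0] + B[0][0] = 3 + 6 = 9, A[2][1] + B[1][0] = 7 + 5 = 12, A[2][2] + B[2][0] = 10 + 9 = 19) = 9 (attained at k = 0)
  C[2][1] = min over k of (A[2][0] + B[0][1] = 3 + -3 = 0, A[2][1] + B[1][1] = 7 + 6 = 13, A[2][2] + B[2][1] = 10 + 3 = 13) = 0 (attained at k = 0)
  C[2][2] = min over k of (A[2][0] + B[0][2] = 3 + -1 = 2, A[2][1] + B[1][2] = 7 + 7 = 14, A[2][2] + B[2][2] = 10 + 7 = 17) = 2 (attained at k = 0)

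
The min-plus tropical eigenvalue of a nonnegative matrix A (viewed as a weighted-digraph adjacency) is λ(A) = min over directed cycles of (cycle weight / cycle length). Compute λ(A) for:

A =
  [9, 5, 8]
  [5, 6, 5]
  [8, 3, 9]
λ(A) = 4

Enumerate directed cycles and compute their means (weight / length). Sample:
  cycle 0 → 0: weight = 9, length = 1, mean = 9/1 ≈ 9.000
  cycle 1 → 1: weight = 6, length = 1, mean = 6/1 ≈ 6.000
  cycle 2 → 2: weight = 9, length = 1, mean = 9/1 ≈ 9.000
  cycle 0 → 1 → 0: weight = 10, length = 2, mean = 10/2 ≈ 5.000
  cycle 0 → 2 → 0: weight = 16, length = 2, mean = 16/2 ≈ 8.000
  cycle 1 → 0 → 1: weight = 10, length = 2, mean = 10/2 ≈ 5.000
Minimum mean = 4.000, attained e.g. along the cycle 1 → 2 → 1 with weight 8 and length 2. So λ(A) = 8/2 = 4.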